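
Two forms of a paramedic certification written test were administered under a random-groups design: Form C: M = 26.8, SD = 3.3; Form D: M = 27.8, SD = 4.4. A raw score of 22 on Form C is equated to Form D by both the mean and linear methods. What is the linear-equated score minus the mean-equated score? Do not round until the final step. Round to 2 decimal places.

-1.60

Mean-equated: 22 + (27.8 − 26.8) = 23.00
Linear-equated: (4.4/3.3)(22 − 26.8) + 27.8 = 21.400
Difference = 21.400 − 23.00 = -1.60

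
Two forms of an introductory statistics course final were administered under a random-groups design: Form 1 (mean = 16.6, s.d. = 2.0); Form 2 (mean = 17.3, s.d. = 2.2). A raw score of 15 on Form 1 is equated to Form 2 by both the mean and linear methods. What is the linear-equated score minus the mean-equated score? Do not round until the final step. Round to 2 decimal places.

Mean-equated: 15 + (17.3 − 16.6) = 15.70
Linear-equated: (2.2/2.0)(15 − 16.6) + 17.3 = 15.540
Difference = 15.540 − 15.70 = -0.16

-0.16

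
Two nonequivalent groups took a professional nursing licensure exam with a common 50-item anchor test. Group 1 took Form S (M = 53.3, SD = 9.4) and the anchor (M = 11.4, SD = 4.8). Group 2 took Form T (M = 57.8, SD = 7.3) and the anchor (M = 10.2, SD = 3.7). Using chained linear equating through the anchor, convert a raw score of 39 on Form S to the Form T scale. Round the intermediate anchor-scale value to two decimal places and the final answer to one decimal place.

Form S → anchor (Group 1): v = (4.8/9.4)(39 − 53.3) + 11.4 = 4.10
anchor → Form T (Group 2): y = (7.3/3.7)(4.10 − 10.2) + 57.8 = 45.8

45.8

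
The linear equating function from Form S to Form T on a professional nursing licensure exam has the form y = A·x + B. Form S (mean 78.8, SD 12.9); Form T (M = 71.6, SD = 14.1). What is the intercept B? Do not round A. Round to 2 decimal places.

-14.53

A = SD_Y / SD_X = 14.1 / 12.9 = 1.093023
B = M_Y − A·M_X = 71.6 − 1.093023 × 78.8 = -14.53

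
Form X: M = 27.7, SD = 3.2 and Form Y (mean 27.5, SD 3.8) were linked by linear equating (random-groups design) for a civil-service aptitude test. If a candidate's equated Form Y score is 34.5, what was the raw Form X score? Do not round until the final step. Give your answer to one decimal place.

Invert y = (SD_Y/SD_X)(x − M_X) + M_Y:
x = (SD_X/SD_Y)(y − M_Y) + M_X = (3.2/3.8)(34.5 − 27.5) + 27.7
x = 0.842105 × 7.000 + 27.7 = 33.6

33.6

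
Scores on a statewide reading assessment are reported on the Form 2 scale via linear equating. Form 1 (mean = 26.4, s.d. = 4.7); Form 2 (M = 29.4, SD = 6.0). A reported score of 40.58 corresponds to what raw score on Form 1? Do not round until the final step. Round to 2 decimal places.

35.16

Invert y = (SD_Y/SD_X)(x − M_X) + M_Y:
x = (SD_X/SD_Y)(y − M_Y) + M_X = (4.7/6.0)(40.58 − 29.4) + 26.4
x = 0.783333 × 11.180 + 26.4 = 35.16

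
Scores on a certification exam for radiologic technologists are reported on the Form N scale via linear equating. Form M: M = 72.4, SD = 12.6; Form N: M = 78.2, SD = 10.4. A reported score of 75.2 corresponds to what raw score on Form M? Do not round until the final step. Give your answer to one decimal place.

Invert y = (SD_Y/SD_X)(x − M_X) + M_Y:
x = (SD_X/SD_Y)(y − M_Y) + M_X = (12.6/10.4)(75.2 − 78.2) + 72.4
x = 1.211538 × -3.000 + 72.4 = 68.8

68.8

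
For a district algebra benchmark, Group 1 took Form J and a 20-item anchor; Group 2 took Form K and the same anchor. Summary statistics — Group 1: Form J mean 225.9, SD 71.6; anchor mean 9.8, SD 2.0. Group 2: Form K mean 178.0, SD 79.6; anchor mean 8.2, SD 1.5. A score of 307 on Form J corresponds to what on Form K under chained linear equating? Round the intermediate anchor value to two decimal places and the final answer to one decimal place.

Form J → anchor (Group 1): v = (2.0/71.6)(307 − 225.9) + 9.8 = 12.07
anchor → Form K (Group 2): y = (79.6/1.5)(12.07 − 8.2) + 178.0 = 383.4

383.4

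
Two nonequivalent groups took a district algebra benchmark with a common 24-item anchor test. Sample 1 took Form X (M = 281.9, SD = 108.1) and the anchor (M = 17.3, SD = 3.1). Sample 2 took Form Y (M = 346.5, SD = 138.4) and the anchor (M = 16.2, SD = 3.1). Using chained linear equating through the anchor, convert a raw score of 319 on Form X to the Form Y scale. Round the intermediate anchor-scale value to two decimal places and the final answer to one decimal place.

Form X → anchor (Sample 1): v = (3.1/108.1)(319 − 281.9) + 17.3 = 18.36
anchor → Form Y (Sample 2): y = (138.4/3.1)(18.36 − 16.2) + 346.5 = 442.9

442.9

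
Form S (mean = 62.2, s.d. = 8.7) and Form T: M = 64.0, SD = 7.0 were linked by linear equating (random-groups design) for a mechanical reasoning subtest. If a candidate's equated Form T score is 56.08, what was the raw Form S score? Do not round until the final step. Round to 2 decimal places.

Invert y = (SD_Y/SD_X)(x − M_X) + M_Y:
x = (SD_X/SD_Y)(y − M_Y) + M_X = (8.7/7.0)(56.08 − 64.0) + 62.2
x = 1.242857 × -7.920 + 62.2 = 52.36

52.36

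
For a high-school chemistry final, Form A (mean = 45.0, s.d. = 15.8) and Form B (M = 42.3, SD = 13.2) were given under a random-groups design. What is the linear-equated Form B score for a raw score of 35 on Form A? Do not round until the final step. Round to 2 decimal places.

33.95

Linear equating: y = (SD_Y/SD_X)(x − M_X) + M_Y
y = (13.2/15.8)(35 − 45.0) + 42.3
y = 0.835443 × -10.0 + 42.3 = -8.3544 + 42.3 = 33.95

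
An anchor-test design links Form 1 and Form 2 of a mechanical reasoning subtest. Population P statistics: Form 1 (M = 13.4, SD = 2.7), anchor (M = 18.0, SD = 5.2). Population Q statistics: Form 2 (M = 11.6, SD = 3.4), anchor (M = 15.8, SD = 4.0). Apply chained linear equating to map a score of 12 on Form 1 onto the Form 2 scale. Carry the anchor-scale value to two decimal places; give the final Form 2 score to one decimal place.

11.2

Form 1 → anchor (Population P): v = (5.2/2.7)(12 − 13.4) + 18.0 = 15.30
anchor → Form 2 (Population Q): y = (3.4/4.0)(15.30 − 15.8) + 11.6 = 11.2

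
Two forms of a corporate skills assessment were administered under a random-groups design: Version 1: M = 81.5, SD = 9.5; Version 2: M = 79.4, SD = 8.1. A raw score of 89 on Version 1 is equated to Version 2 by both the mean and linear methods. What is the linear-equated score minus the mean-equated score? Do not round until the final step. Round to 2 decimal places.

-1.11

Mean-equated: 89 + (79.4 − 81.5) = 86.90
Linear-equated: (8.1/9.5)(89 − 81.5) + 79.4 = 85.795
Difference = 85.795 − 86.90 = -1.11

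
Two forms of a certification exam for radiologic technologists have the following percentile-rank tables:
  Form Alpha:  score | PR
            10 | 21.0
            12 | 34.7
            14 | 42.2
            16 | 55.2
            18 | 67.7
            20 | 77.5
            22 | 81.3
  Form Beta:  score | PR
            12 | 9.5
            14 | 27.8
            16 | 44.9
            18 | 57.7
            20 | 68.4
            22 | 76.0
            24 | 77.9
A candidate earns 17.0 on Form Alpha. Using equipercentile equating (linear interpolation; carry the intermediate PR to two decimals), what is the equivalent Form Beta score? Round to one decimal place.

PR of 17.0 on Form Alpha: 55.2 + (17.0 − 16)/(18 − 16) × (67.7 − 55.2) = 61.45
On Form Beta, PR 61.45 falls between score 18 (PR 57.7) and 20 (PR 68.4).
Interpolate: 18 + (61.45 − 57.7)/(68.4 − 57.7) × (20 − 18) = 18.7

18.7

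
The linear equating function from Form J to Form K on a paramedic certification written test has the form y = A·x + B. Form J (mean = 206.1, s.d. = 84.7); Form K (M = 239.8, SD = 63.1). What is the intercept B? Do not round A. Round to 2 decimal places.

A = SD_Y / SD_X = 63.1 / 84.7 = 0.744982
B = M_Y − A·M_X = 239.8 − 0.744982 × 206.1 = 86.26

86.26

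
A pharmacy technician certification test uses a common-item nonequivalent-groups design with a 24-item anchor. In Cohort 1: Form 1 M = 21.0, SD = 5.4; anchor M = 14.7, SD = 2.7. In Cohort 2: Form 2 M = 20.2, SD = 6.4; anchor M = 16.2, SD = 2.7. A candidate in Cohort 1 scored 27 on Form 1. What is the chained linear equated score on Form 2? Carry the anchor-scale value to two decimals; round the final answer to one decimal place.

Form 1 → anchor (Cohort 1): v = (2.7/5.4)(27 − 21.0) + 14.7 = 17.70
anchor → Form 2 (Cohort 2): y = (6.4/2.7)(17.70 − 16.2) + 20.2 = 23.8

23.8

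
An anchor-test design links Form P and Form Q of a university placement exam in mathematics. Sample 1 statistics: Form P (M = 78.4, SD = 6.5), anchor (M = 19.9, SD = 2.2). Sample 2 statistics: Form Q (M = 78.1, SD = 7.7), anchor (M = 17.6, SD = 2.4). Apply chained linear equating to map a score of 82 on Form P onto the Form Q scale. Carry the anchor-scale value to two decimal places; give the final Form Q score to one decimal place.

89.4

Form P → anchor (Sample 1): v = (2.2/6.5)(82 − 78.4) + 19.9 = 21.12
anchor → Form Q (Sample 2): y = (7.7/2.4)(21.12 − 17.6) + 78.1 = 89.4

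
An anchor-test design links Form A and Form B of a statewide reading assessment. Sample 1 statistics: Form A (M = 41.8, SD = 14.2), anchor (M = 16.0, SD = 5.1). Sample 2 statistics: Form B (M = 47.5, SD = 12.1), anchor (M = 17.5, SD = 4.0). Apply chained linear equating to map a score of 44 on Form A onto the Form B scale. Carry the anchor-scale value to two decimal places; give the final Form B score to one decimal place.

45.4

Form A → anchor (Sample 1): v = (5.1/14.2)(44 − 41.8) + 16.0 = 16.79
anchor → Form B (Sample 2): y = (12.1/4.0)(16.79 − 17.5) + 47.5 = 45.4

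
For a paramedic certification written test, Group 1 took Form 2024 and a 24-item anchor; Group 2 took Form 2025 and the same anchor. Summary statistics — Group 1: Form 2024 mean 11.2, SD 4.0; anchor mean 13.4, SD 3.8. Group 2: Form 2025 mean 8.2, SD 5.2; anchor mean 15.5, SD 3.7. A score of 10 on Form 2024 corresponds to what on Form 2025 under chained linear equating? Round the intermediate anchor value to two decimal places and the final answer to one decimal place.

3.6

Form 2024 → anchor (Group 1): v = (3.8/4.0)(10 − 11.2) + 13.4 = 12.26
anchor → Form 2025 (Group 2): y = (5.2/3.7)(12.26 − 15.5) + 8.2 = 3.6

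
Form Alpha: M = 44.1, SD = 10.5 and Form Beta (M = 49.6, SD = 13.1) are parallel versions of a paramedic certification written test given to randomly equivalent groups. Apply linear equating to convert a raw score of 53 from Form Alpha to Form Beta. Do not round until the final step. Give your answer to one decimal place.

60.7

Linear equating: y = (SD_Y/SD_X)(x − M_X) + M_Y
y = (13.1/10.5)(53 − 44.1) + 49.6
y = 1.247619 × 8.9 + 49.6 = 11.1038 + 49.6 = 60.7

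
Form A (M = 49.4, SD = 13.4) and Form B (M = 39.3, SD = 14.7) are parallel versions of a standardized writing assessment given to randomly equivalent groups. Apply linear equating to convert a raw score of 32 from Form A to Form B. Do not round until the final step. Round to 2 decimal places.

Linear equating: y = (SD_Y/SD_X)(x − M_X) + M_Y
y = (14.7/13.4)(32 − 49.4) + 39.3
y = 1.097015 × -17.4 + 39.3 = -19.0881 + 39.3 = 20.21

20.21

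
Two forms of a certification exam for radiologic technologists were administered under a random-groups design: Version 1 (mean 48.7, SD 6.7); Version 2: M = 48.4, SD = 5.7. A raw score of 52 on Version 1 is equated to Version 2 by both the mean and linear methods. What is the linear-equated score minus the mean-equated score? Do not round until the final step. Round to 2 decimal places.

Mean-equated: 52 + (48.4 − 48.7) = 51.70
Linear-equated: (5.7/6.7)(52 − 48.7) + 48.4 = 51.207
Difference = 51.207 − 51.70 = -0.49

-0.49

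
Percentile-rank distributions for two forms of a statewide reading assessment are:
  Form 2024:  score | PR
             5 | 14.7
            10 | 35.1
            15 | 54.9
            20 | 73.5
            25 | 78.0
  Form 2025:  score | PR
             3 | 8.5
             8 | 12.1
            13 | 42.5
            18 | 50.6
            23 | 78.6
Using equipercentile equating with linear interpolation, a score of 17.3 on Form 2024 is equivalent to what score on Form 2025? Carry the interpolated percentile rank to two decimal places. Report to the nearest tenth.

PR of 17.3 on Form 2024: 54.9 + (17.3 − 15)/(20 − 15) × (73.5 − 54.9) = 63.46
On Form 2025, PR 63.46 falls between score 18 (PR 50.6) and 23 (PR 78.6).
Interpolate: 18 + (63.46 − 50.6)/(78.6 − 50.6) × (23 − 18) = 20.3

20.3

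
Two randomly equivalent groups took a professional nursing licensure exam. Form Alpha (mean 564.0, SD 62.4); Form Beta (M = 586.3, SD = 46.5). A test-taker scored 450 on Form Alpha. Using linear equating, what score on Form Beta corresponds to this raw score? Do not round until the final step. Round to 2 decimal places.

Linear equating: y = (SD_Y/SD_X)(x − M_X) + M_Y
y = (46.5/62.4)(450 − 564.0) + 586.3
y = 0.745192 × -114.0 + 586.3 = -84.9519 + 586.3 = 501.35

501.35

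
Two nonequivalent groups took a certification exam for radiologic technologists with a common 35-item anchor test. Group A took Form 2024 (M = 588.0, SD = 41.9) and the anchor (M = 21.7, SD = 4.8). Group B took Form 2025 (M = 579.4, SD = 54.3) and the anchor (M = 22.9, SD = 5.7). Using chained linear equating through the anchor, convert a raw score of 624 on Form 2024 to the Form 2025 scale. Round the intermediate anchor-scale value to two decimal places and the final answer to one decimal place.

607.2

Form 2024 → anchor (Group A): v = (4.8/41.9)(624 − 588.0) + 21.7 = 25.82
anchor → Form 2025 (Group B): y = (54.3/5.7)(25.82 − 22.9) + 579.4 = 607.2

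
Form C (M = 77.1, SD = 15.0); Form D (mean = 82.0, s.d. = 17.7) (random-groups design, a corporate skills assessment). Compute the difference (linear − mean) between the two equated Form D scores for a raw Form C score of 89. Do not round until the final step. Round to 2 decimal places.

Mean-equated: 89 + (82.0 − 77.1) = 93.90
Linear-equated: (17.7/15.0)(89 − 77.1) + 82.0 = 96.042
Difference = 96.042 − 93.90 = 2.14

2.14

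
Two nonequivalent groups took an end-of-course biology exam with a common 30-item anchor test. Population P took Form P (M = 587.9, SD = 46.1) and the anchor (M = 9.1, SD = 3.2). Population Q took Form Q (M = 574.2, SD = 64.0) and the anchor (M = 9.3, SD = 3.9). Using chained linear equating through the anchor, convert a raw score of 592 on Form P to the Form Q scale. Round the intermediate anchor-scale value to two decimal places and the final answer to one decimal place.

575.5

Form P → anchor (Population P): v = (3.2/46.1)(592 − 587.9) + 9.1 = 9.38
anchor → Form Q (Population Q): y = (64.0/3.9)(9.38 − 9.3) + 574.2 = 575.5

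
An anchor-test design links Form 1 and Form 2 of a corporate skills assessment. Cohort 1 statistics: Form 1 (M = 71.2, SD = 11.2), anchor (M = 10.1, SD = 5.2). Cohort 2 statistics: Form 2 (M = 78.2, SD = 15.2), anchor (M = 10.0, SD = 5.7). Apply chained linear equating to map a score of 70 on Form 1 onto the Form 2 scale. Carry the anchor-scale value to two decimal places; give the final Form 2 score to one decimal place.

77.0

Form 1 → anchor (Cohort 1): v = (5.2/11.2)(70 − 71.2) + 10.1 = 9.54
anchor → Form 2 (Cohort 2): y = (15.2/5.7)(9.54 − 10.0) + 78.2 = 77.0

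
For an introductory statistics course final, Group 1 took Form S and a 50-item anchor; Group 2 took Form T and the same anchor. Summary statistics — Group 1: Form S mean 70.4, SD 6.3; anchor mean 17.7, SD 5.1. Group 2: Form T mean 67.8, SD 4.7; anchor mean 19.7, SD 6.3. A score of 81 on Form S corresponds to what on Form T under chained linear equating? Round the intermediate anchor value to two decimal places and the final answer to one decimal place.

72.7

Form S → anchor (Group 1): v = (5.1/6.3)(81 − 70.4) + 17.7 = 26.28
anchor → Form T (Group 2): y = (4.7/6.3)(26.28 − 19.7) + 67.8 = 72.7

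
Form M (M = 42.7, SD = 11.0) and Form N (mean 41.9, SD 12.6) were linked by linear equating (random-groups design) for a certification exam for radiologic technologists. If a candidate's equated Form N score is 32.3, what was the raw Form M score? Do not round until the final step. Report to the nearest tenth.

Invert y = (SD_Y/SD_X)(x − M_X) + M_Y:
x = (SD_X/SD_Y)(y − M_Y) + M_X = (11.0/12.6)(32.3 − 41.9) + 42.7
x = 0.873016 × -9.600 + 42.7 = 34.3

34.3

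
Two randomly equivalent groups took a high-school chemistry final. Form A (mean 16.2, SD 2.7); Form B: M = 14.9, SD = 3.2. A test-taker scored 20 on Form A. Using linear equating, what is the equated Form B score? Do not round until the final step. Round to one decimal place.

Linear equating: y = (SD_Y/SD_X)(x − M_X) + M_Y
y = (3.2/2.7)(20 − 16.2) + 14.9
y = 1.185185 × 3.8 + 14.9 = 4.5037 + 14.9 = 19.4

19.4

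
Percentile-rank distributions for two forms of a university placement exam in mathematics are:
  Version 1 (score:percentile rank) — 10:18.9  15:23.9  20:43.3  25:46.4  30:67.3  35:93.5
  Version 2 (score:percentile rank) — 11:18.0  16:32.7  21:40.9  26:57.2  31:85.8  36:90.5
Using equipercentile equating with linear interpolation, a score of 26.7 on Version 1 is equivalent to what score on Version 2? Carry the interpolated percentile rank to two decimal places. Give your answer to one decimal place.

PR of 26.7 on Version 1: 46.4 + (26.7 − 25)/(30 − 25) × (67.3 − 46.4) = 53.51
On Version 2, PR 53.51 falls between score 21 (PR 40.9) and 26 (PR 57.2).
Interpolate: 21 + (53.51 − 40.9)/(57.2 − 40.9) × (26 − 21) = 24.9

24.9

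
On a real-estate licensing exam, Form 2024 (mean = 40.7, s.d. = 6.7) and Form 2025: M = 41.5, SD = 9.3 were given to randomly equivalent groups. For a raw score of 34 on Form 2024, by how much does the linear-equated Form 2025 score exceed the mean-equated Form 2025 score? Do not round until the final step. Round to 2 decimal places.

-2.60

Mean-equated: 34 + (41.5 − 40.7) = 34.80
Linear-equated: (9.3/6.7)(34 − 40.7) + 41.5 = 32.200
Difference = 32.200 − 34.80 = -2.60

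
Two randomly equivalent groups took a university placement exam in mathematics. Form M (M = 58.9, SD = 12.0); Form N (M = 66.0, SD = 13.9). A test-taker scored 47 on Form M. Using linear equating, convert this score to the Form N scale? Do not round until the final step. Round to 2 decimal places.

52.22

Linear equating: y = (SD_Y/SD_X)(x − M_X) + M_Y
y = (13.9/12.0)(47 − 58.9) + 66.0
y = 1.158333 × -11.9 + 66.0 = -13.7842 + 66.0 = 52.22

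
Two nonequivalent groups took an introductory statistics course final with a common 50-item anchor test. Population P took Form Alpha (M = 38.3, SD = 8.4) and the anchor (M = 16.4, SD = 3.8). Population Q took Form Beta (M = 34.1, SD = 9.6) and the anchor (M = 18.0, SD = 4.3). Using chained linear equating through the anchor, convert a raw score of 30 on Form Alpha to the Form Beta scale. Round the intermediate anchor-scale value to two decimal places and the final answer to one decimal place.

Form Alpha → anchor (Population P): v = (3.8/8.4)(30 − 38.3) + 16.4 = 12.65
anchor → Form Beta (Population Q): y = (9.6/4.3)(12.65 − 18.0) + 34.1 = 22.2

22.2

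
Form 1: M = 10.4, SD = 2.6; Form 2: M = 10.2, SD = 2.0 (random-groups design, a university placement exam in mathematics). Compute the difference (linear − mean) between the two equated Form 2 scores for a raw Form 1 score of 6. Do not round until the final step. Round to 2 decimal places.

Mean-equated: 6 + (10.2 − 10.4) = 5.80
Linear-equated: (2.0/2.6)(6 − 10.4) + 10.2 = 6.815
Difference = 6.815 − 5.80 = 1.02

1.02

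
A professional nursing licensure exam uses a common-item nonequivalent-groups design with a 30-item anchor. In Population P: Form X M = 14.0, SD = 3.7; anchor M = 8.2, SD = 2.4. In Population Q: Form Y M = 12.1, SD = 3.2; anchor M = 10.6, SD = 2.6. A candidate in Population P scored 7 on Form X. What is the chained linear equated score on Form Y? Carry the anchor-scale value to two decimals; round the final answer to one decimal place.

Form X → anchor (Population P): v = (2.4/3.7)(7 − 14.0) + 8.2 = 3.66
anchor → Form Y (Population Q): y = (3.2/2.6)(3.66 − 10.6) + 12.1 = 3.6

3.6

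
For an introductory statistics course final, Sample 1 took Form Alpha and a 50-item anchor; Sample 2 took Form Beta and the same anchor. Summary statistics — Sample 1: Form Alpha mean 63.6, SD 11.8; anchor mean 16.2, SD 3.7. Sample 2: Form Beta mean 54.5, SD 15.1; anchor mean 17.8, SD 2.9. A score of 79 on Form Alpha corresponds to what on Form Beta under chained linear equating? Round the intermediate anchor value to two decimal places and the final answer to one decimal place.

71.3

Form Alpha → anchor (Sample 1): v = (3.7/11.8)(79 − 63.6) + 16.2 = 21.03
anchor → Form Beta (Sample 2): y = (15.1/2.9)(21.03 − 17.8) + 54.5 = 71.3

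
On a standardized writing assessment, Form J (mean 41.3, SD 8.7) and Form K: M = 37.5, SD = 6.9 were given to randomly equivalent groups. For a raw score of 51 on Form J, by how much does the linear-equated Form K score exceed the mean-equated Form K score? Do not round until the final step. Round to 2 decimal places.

Mean-equated: 51 + (37.5 − 41.3) = 47.20
Linear-equated: (6.9/8.7)(51 − 41.3) + 37.5 = 45.193
Difference = 45.193 − 47.20 = -2.01

-2.01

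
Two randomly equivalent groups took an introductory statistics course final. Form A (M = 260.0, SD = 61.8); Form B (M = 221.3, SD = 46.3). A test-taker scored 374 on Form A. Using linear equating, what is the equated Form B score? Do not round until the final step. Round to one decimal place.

Linear equating: y = (SD_Y/SD_X)(x − M_X) + M_Y
y = (46.3/61.8)(374 − 260.0) + 221.3
y = 0.749191 × 114.0 + 221.3 = 85.4078 + 221.3 = 306.7

306.7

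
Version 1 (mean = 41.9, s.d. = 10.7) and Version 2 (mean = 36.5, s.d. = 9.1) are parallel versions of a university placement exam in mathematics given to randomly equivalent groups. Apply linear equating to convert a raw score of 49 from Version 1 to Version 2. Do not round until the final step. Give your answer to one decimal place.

Linear equating: y = (SD_Y/SD_X)(x − M_X) + M_Y
y = (9.1/10.7)(49 − 41.9) + 36.5
y = 0.850467 × 7.1 + 36.5 = 6.0383 + 36.5 = 42.5

42.5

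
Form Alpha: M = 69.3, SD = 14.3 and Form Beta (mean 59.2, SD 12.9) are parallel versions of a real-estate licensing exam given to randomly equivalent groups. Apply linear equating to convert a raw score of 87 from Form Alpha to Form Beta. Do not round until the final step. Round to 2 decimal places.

75.17

Linear equating: y = (SD_Y/SD_X)(x − M_X) + M_Y
y = (12.9/14.3)(87 − 69.3) + 59.2
y = 0.902098 × 17.7 + 59.2 = 15.9671 + 59.2 = 75.17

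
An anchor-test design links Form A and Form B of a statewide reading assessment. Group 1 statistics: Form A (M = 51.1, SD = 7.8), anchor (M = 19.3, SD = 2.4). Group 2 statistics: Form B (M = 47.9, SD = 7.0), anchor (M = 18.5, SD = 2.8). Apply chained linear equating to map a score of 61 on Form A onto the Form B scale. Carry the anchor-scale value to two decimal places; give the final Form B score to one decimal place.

Form A → anchor (Group 1): v = (2.4/7.8)(61 − 51.1) + 19.3 = 22.35
anchor → Form B (Group 2): y = (7.0/2.8)(22.35 − 18.5) + 47.9 = 57.5

57.5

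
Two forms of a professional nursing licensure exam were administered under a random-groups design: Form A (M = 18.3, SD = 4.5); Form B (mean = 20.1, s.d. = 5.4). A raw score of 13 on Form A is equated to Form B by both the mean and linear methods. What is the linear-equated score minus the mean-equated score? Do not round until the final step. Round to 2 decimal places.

Mean-equated: 13 + (20.1 − 18.3) = 14.80
Linear-equated: (5.4/4.5)(13 − 18.3) + 20.1 = 13.740
Difference = 13.740 − 14.80 = -1.06

-1.06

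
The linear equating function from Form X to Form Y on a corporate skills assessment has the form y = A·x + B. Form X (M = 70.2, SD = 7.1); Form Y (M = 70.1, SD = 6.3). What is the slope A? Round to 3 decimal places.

A = SD_Y / SD_X = 6.3 / 7.1 = 0.887

0.887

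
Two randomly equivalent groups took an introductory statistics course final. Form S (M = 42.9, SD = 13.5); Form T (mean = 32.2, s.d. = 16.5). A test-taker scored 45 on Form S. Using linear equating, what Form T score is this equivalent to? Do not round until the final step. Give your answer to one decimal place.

Linear equating: y = (SD_Y/SD_X)(x − M_X) + M_Y
y = (16.5/13.5)(45 − 42.9) + 32.2
y = 1.222222 × 2.1 + 32.2 = 2.5667 + 32.2 = 34.8

34.8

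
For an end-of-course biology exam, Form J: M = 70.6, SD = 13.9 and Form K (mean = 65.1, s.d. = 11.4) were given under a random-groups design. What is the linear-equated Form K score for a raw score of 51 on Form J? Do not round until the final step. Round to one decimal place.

49.0

Linear equating: y = (SD_Y/SD_X)(x − M_X) + M_Y
y = (11.4/13.9)(51 − 70.6) + 65.1
y = 0.820144 × -19.6 + 65.1 = -16.0748 + 65.1 = 49.0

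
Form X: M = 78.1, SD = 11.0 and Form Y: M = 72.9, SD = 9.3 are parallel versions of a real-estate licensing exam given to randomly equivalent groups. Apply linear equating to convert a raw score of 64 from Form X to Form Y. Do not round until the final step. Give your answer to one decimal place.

Linear equating: y = (SD_Y/SD_X)(x − M_X) + M_Y
y = (9.3/11.0)(64 − 78.1) + 72.9
y = 0.845455 × -14.1 + 72.9 = -11.9209 + 72.9 = 61.0

61.0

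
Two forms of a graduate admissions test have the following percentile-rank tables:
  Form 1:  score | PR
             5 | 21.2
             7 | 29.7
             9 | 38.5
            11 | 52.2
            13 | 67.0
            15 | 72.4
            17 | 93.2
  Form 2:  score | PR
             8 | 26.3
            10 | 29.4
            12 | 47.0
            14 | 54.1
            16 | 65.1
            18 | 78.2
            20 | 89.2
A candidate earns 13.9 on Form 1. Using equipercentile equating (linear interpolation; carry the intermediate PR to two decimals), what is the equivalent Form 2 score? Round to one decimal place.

16.7

PR of 13.9 on Form 1: 67.0 + (13.9 − 13)/(15 − 13) × (72.4 − 67.0) = 69.43
On Form 2, PR 69.43 falls between score 16 (PR 65.1) and 18 (PR 78.2).
Interpolate: 16 + (69.43 − 65.1)/(78.2 − 65.1) × (18 − 16) = 16.7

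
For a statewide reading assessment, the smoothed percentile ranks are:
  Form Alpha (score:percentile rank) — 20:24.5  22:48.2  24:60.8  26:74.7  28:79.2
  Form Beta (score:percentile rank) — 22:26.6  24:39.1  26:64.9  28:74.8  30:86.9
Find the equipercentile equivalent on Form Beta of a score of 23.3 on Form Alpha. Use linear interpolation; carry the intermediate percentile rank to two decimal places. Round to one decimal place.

25.3

PR of 23.3 on Form Alpha: 48.2 + (23.3 − 22)/(24 − 22) × (60.8 − 48.2) = 56.39
On Form Beta, PR 56.39 falls between score 24 (PR 39.1) and 26 (PR 64.9).
Interpolate: 24 + (56.39 − 39.1)/(64.9 − 39.1) × (26 − 24) = 25.3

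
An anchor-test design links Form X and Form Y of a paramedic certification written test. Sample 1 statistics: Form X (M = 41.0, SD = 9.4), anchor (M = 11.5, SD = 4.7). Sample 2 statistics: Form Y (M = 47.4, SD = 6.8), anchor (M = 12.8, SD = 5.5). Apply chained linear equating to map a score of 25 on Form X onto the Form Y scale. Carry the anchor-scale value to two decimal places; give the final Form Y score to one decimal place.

Form X → anchor (Sample 1): v = (4.7/9.4)(25 − 41.0) + 11.5 = 3.50
anchor → Form Y (Sample 2): y = (6.8/5.5)(3.50 − 12.8) + 47.4 = 35.9

35.9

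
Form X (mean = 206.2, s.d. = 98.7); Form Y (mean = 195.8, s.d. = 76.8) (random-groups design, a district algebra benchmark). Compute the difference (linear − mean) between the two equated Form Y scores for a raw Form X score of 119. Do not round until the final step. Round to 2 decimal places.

Mean-equated: 119 + (195.8 − 206.2) = 108.60
Linear-equated: (76.8/98.7)(119 − 206.2) + 195.8 = 127.948
Difference = 127.948 − 108.60 = 19.35

19.35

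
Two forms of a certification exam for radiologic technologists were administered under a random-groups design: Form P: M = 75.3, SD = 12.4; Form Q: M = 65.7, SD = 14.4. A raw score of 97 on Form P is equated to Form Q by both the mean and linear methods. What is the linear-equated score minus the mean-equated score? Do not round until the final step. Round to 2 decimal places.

Mean-equated: 97 + (65.7 − 75.3) = 87.40
Linear-equated: (14.4/12.4)(97 − 75.3) + 65.7 = 90.900
Difference = 90.900 − 87.40 = 3.50

3.50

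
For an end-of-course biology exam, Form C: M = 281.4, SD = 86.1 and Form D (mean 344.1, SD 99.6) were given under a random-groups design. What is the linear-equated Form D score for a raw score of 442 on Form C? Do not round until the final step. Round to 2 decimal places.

529.88

Linear equating: y = (SD_Y/SD_X)(x − M_X) + M_Y
y = (99.6/86.1)(442 − 281.4) + 344.1
y = 1.156794 × 160.6 + 344.1 = 185.7812 + 344.1 = 529.88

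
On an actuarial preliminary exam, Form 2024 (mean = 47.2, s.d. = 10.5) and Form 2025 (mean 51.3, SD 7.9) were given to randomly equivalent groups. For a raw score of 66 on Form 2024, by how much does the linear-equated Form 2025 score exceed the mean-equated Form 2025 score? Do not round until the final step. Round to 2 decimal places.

-4.66

Mean-equated: 66 + (51.3 − 47.2) = 70.10
Linear-equated: (7.9/10.5)(66 − 47.2) + 51.3 = 65.445
Difference = 65.445 − 70.10 = -4.66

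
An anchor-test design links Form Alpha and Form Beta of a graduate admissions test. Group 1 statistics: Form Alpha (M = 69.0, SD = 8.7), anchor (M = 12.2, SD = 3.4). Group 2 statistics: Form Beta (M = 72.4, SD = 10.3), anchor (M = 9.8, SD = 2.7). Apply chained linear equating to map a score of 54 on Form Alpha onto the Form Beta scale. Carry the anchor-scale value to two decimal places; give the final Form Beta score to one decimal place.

Form Alpha → anchor (Group 1): v = (3.4/8.7)(54 − 69.0) + 12.2 = 6.34
anchor → Form Beta (Group 2): y = (10.3/2.7)(6.34 − 9.8) + 72.4 = 59.2

59.2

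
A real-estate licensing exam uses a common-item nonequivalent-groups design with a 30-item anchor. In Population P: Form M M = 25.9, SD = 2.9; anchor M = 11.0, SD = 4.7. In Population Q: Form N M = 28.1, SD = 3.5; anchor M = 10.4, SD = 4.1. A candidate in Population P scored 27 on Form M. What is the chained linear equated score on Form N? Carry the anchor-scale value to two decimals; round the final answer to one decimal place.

Form M → anchor (Population P): v = (4.7/2.9)(27 − 25.9) + 11.0 = 12.78
anchor → Form N (Population Q): y = (3.5/4.1)(12.78 − 10.4) + 28.1 = 30.1

30.1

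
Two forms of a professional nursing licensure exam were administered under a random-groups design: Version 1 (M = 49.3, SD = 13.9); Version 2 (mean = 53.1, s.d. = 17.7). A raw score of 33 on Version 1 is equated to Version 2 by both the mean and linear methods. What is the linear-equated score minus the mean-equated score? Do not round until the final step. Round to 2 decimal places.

Mean-equated: 33 + (53.1 − 49.3) = 36.80
Linear-equated: (17.7/13.9)(33 − 49.3) + 53.1 = 32.344
Difference = 32.344 − 36.80 = -4.46

-4.46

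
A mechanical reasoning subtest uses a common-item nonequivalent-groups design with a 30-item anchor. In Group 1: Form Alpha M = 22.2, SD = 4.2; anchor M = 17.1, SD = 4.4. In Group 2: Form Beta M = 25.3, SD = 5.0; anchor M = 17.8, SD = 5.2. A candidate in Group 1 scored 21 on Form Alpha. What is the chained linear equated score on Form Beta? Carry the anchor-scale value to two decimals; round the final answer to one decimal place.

23.4

Form Alpha → anchor (Group 1): v = (4.4/4.2)(21 − 22.2) + 17.1 = 15.84
anchor → Form Beta (Group 2): y = (5.0/5.2)(15.84 − 17.8) + 25.3 = 23.4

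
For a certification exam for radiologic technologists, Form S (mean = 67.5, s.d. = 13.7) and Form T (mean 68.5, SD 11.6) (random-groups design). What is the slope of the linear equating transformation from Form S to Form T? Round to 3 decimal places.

0.847

A = SD_Y / SD_X = 11.6 / 13.7 = 0.847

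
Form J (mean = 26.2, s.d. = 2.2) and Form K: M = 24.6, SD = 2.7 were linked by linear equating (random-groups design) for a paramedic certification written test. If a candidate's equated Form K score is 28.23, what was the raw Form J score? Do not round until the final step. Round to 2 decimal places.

Invert y = (SD_Y/SD_X)(x − M_X) + M_Y:
x = (SD_X/SD_Y)(y − M_Y) + M_X = (2.2/2.7)(28.23 − 24.6) + 26.2
x = 0.814815 × 3.630 + 26.2 = 29.16

29.16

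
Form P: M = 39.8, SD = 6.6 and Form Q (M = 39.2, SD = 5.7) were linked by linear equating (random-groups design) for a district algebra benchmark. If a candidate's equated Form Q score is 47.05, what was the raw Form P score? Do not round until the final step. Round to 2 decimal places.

Invert y = (SD_Y/SD_X)(x − M_X) + M_Y:
x = (SD_X/SD_Y)(y − M_Y) + M_X = (6.6/5.7)(47.05 − 39.2) + 39.8
x = 1.157895 × 7.850 + 39.8 = 48.89

48.89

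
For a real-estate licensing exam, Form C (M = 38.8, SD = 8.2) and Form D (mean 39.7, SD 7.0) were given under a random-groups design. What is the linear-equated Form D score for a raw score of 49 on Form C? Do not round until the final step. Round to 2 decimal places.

48.41

Linear equating: y = (SD_Y/SD_X)(x − M_X) + M_Y
y = (7.0/8.2)(49 − 38.8) + 39.7
y = 0.853659 × 10.2 + 39.7 = 8.7073 + 39.7 = 48.41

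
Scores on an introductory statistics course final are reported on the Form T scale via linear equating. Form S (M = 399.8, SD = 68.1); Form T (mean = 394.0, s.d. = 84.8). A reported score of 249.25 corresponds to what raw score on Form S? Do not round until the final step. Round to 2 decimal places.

Invert y = (SD_Y/SD_X)(x − M_X) + M_Y:
x = (SD_X/SD_Y)(y − M_Y) + M_X = (68.1/84.8)(249.25 − 394.0) + 399.8
x = 0.803066 × -144.750 + 399.8 = 283.56

283.56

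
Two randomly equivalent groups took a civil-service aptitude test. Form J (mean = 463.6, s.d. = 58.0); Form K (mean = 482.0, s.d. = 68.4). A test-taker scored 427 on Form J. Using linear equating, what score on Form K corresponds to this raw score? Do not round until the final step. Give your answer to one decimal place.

Linear equating: y = (SD_Y/SD_X)(x − M_X) + M_Y
y = (68.4/58.0)(427 − 463.6) + 482.0
y = 1.179310 × -36.6 + 482.0 = -43.1628 + 482.0 = 438.8

438.8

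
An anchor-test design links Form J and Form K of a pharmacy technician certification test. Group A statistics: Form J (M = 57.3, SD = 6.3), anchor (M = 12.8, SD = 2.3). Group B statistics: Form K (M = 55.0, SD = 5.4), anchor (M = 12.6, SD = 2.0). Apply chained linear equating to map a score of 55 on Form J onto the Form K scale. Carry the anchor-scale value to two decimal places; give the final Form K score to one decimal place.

53.3

Form J → anchor (Group A): v = (2.3/6.3)(55 − 57.3) + 12.8 = 11.96
anchor → Form K (Group B): y = (5.4/2.0)(11.96 − 12.6) + 55.0 = 53.3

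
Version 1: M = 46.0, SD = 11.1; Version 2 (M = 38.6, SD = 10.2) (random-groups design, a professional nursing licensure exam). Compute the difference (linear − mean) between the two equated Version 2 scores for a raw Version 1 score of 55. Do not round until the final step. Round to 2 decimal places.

-0.73

Mean-equated: 55 + (38.6 − 46.0) = 47.60
Linear-equated: (10.2/11.1)(55 − 46.0) + 38.6 = 46.870
Difference = 46.870 − 47.60 = -0.73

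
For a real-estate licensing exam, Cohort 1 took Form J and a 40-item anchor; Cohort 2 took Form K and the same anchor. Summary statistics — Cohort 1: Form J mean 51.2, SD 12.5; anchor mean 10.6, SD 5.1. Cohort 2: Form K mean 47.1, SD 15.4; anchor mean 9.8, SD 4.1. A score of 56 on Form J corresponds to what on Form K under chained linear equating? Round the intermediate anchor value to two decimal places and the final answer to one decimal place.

57.5

Form J → anchor (Cohort 1): v = (5.1/12.5)(56 − 51.2) + 10.6 = 12.56
anchor → Form K (Cohort 2): y = (15.4/4.1)(12.56 − 9.8) + 47.1 = 57.5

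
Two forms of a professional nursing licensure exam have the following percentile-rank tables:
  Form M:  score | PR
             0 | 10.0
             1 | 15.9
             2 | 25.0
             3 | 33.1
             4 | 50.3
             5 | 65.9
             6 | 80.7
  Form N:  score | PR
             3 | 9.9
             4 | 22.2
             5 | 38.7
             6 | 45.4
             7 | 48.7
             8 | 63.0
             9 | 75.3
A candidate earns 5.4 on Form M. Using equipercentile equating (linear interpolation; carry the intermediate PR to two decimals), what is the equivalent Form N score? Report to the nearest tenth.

8.7

PR of 5.4 on Form M: 65.9 + (5.4 − 5)/(6 − 5) × (80.7 − 65.9) = 71.82
On Form N, PR 71.82 falls between score 8 (PR 63.0) and 9 (PR 75.3).
Interpolate: 8 + (71.82 − 63.0)/(75.3 − 63.0) × (9 − 8) = 8.7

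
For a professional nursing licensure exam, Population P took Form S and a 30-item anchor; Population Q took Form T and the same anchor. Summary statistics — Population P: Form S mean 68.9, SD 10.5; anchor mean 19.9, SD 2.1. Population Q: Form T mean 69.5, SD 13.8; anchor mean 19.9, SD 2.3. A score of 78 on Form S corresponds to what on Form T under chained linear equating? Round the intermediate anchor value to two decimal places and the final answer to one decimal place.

80.4

Form S → anchor (Population P): v = (2.1/10.5)(78 − 68.9) + 19.9 = 21.72
anchor → Form T (Population Q): y = (13.8/2.3)(21.72 − 19.9) + 69.5 = 80.4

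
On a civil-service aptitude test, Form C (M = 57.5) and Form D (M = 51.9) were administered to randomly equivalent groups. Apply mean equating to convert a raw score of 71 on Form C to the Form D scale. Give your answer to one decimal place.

Mean equating: y = x + (M_Y − M_X) = 71 + (51.9 − 57.5) = 65.4

65.4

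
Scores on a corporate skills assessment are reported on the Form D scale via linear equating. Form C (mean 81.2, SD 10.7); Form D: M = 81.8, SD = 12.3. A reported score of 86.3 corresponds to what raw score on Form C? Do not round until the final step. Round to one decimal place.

85.1

Invert y = (SD_Y/SD_X)(x − M_X) + M_Y:
x = (SD_X/SD_Y)(y − M_Y) + M_X = (10.7/12.3)(86.3 − 81.8) + 81.2
x = 0.869919 × 4.500 + 81.2 = 85.1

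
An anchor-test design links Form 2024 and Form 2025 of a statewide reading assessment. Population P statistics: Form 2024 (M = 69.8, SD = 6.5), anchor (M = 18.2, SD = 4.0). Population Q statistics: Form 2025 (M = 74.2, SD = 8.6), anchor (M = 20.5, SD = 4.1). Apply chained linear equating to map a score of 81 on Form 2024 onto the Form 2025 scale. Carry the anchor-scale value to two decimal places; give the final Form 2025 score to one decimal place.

83.8

Form 2024 → anchor (Population P): v = (4.0/6.5)(81 − 69.8) + 18.2 = 25.09
anchor → Form 2025 (Population Q): y = (8.6/4.1)(25.09 − 20.5) + 74.2 = 83.8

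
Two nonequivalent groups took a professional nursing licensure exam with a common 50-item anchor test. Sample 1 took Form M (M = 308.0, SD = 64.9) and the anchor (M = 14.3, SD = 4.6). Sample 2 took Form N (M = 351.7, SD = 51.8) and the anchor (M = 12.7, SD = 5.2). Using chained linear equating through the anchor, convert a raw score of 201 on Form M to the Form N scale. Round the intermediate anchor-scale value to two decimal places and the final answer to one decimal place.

Form M → anchor (Sample 1): v = (4.6/64.9)(201 − 308.0) + 14.3 = 6.72
anchor → Form N (Sample 2): y = (51.8/5.2)(6.72 − 12.7) + 351.7 = 292.1

292.1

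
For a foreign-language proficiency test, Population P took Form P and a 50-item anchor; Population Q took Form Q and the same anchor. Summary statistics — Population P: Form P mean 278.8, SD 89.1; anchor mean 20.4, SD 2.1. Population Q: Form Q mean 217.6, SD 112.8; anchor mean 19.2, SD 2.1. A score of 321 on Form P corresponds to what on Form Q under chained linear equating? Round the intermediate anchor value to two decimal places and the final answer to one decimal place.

Form P → anchor (Population P): v = (2.1/89.1)(321 − 278.8) + 20.4 = 21.39
anchor → Form Q (Population Q): y = (112.8/2.1)(21.39 − 19.2) + 217.6 = 335.2

335.2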